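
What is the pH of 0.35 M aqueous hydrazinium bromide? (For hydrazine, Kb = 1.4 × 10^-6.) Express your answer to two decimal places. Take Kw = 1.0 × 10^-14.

pH = 4.30

N2H5+ is the conjugate acid of the weak base N2H4.
Ka = Kw/Kb = 1.0×10^-14 / 1.4 × 10^-6 = 7.14 × 10^-9
Ka = x²/(0.35 − x) = 7.14 × 10^-9
Assume x ≪ 0.35: x ≈ √(7.14 × 10^-9 × 0.35) = 5.00 × 10^-5 M
(x/C₀ = 0.014% < 5%, so the approximation holds.)
pH = −log[H+] = −log(5.00 × 10^-5) = 4.30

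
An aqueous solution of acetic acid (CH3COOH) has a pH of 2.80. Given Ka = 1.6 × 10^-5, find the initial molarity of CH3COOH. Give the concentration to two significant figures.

[H+] = 10^(-2.80) = 1.58 × 10^-3 M = x
Ka = x²/(C₀ − x) ⇒ C₀ = x + x²/Ka
C₀ = 1.58 × 10^-3 + (1.58 × 10^-3)²/(1.6 × 10^-5) = 1.58 × 10^-1 M

C₀ = 1.6 × 10^-1 M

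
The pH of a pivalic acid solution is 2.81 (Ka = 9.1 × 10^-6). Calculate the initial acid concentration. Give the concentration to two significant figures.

C₀ = 2.7 × 10^-1 M

[H+] = 10^(-2.81) = 1.55 × 10^-3 M = x
Ka = x²/(C₀ − x) ⇒ C₀ = x + x²/Ka
C₀ = 1.55 × 10^-3 + (1.55 × 10^-3)²/(9.1 × 10^-6) = 2.66 × 10^-1 M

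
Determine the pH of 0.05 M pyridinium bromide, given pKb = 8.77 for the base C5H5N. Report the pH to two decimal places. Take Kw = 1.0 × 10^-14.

pH = 3.27

C5H5NH+ is the conjugate acid of the weak base C5H5N.
Kb = 10^(−8.77) = 1.70 × 10^-9
Ka = Kw/Kb = 1.0×10^-14 / 1.70 × 10^-9 = 5.88 × 10^-6
From the ICE table, Ka = [H+]²/(0.05 − [H+]) = 5.88 × 10^-6.
Since Ka ≪ C₀, [H+] ≈ √(Ka·C₀) = 5.42 × 10^-4 M.
pH = −log(5.42 × 10^-4) = 3.27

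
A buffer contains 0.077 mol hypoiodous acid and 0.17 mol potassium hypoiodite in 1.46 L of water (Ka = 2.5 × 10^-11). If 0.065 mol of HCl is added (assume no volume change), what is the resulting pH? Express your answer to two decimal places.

pH = 10.47

After neutralization: n(HOI) = 0.142 mol, n(OI-) = 0.105 mol.
pKa = −log(2.5 × 10^-11) = 10.602
pH = pKa + log(n_OI-/n_HOI) = 10.602 + log(0.105/0.142) = 10.602 + (-0.131)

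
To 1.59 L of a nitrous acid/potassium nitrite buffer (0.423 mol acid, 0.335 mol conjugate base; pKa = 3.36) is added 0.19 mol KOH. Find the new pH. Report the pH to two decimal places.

OH- converts HNO2 to NO2-: HNO2 → 0.233 mol, NO2- → 0.525 mol.
pH = pKa + log(n_NO2-/n_HNO2) = 3.36 + log(0.525/0.233) = 3.36 + (+0.353)

pH = 3.71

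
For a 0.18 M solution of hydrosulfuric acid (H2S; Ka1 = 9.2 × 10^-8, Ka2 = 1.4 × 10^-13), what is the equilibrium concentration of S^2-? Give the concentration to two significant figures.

1.4 × 10^-13 M

First ionization gives [H+] ≈ [HS-] = 1.29 × 10^-4 M.
Second step: Ka2 = [H+][S^2-]/[HS-] ≈ [S^2-] (since [H+] ≈ [HS-]).
So [S^2-] ≈ Ka2.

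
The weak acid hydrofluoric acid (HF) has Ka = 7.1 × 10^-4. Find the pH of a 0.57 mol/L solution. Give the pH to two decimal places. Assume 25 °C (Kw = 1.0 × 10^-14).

HF ⇌ F- + H+
From the ICE table, Ka = [H+]²/(0.57 − [H+]) = 7.1 × 10^-4.
Neglecting [H+] in the denominator: [H+] = √(7.1 × 10^-4 × 0.57) = 2.01 × 10^-2 M
([H+]/C₀ = 3.5% < 5%, so the approximation holds.)
pH = −log[H+] = −log(2.01 × 10^-2) = 1.70

pH = 1.70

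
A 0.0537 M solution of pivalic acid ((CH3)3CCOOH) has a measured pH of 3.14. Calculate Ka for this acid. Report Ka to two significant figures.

[H+] = 10^(-3.14) = 7.24 × 10^-4 M
At equilibrium [HA] = 0.0537 − 7.24 × 10^-4 = 5.30 × 10^-2 M
Ka = [H+][A-]/[HA] = (7.24 × 10^-4)² / 5.30 × 10^-2 = 9.9 × 10^-6

Ka = 9.9 × 10^-6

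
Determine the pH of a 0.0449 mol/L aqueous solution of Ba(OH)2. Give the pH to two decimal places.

Ba(OH)2 is a strong base (each formula unit releases 2 OH-); [OH-] = 0.0898 M.
pOH = -log(0.0898) = 1.05
pH = 14.00 - 1.05 = 12.95

pH = 12.95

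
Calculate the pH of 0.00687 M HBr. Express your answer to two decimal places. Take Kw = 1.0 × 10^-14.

HBr is a strong acid and dissociates completely, so [H+] = 0.00687 M.
pH = -log(0.00687) = 2.16

pH = 2.16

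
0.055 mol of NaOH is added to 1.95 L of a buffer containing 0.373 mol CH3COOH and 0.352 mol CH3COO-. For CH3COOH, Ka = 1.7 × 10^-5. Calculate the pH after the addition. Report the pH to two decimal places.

pH = 4.88

After neutralization: n(CH3COOH) = 0.318 mol, n(CH3COO-) = 0.407 mol.
pKa = −log(1.7 × 10^-5) = 4.770
Henderson–Hasselbalch with mole ratio 0.407/0.318: pH = 4.770 + (+0.107)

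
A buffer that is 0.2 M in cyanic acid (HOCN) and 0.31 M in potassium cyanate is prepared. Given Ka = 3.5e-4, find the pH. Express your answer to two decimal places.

pKa = −log(3.5 × 10^-4) = 3.456
Henderson–Hasselbalch: pH = pKa + log([OCN-]/[HOCN]) = 3.456 + log(0.31/0.2)
pH = 3.456 + (+0.190) = 3.65

pH = 3.65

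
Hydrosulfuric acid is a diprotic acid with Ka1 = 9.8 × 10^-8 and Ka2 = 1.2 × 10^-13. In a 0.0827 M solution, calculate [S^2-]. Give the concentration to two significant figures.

First ionization gives [H+] ≈ [HS-] = 9.00 × 10^-5 M.
Second step: Ka2 = [H+][S^2-]/[HS-] ≈ [S^2-] (since [H+] ≈ [HS-]).
So [S^2-] ≈ Ka2.

1.2 × 10^-13 M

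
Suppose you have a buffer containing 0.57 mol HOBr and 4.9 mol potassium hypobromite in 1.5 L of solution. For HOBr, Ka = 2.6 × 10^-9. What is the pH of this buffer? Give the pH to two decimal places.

pH = 9.52

pKa = −log(2.6 × 10^-9) = 8.585
Using pH = pKa + log([base]/[acid]) with [base]/[acid] = 4.9/0.57:
pH = 8.585 + (+0.934) = 9.52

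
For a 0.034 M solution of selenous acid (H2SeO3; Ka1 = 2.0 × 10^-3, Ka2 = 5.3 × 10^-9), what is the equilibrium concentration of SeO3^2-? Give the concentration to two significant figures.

First ionization gives [H+] ≈ [HSeO3-] = 7.31 × 10^-3 M.
Second step: Ka2 = [H+][SeO3^2-]/[HSeO3-] ≈ [SeO3^2-] (since [H+] ≈ [HSeO3-]).
So [SeO3^2-] ≈ Ka2.

5.3 × 10^-9 M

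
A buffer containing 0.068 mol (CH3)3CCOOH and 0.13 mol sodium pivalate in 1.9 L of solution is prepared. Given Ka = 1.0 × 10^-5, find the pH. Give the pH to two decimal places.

pH = 5.28

pKa = −log(1.0 × 10^-5) = 5.000
pH = pKa + log([A⁻]/[HA]) = 5.000 + log(0.13/0.068)
pH = 5.000 + (+0.281) = 5.28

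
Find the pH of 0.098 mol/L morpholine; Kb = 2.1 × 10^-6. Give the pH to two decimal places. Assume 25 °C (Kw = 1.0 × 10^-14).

C4H8ONH + H2O ⇌ C4H8ONH2+ + OH-
Kb = x²/(0.098 − x) = 2.1 × 10^-6
Assume x ≪ 0.098: x ≈ √(2.1 × 10^-6 × 0.098) = 4.54 × 10^-4 M
(x/C₀ = 0.46% < 5%, so the approximation holds.)
pOH = −log(4.54 × 10^-4) = 3.34; pH = 14.00 − 3.34 = 10.66

pH = 10.66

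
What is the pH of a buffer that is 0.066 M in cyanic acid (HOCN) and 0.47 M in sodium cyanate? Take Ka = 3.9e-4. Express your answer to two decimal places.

pH = 4.26

pKa = −log(3.9 × 10^-4) = 3.409
Using pH = pKa + log([base]/[acid]) with [base]/[acid] = 0.47/0.066:
pH = 3.409 + (+0.853) = 4.26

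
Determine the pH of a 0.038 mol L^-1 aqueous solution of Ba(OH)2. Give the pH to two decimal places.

Ba(OH)2 is a strong base (each formula unit releases 2 OH-); [OH-] = 0.076 M.
pOH = -log(0.076) = 1.12
pH = 14.00 - 1.12 = 12.88

pH = 12.88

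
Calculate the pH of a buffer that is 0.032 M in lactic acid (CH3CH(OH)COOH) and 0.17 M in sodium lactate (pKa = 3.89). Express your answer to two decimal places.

pH = 4.62

Using pH = pKa + log([base]/[acid]) with [base]/[acid] = 0.17/0.032:
pH = 3.89 + (+0.725) = 4.62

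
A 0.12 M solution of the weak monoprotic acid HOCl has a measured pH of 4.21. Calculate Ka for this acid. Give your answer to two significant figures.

Ka = 3.2 × 10^-8

[H+] = 10^(-4.21) = 6.17 × 10^-5 M
At equilibrium [HA] = 0.12 − 6.17 × 10^-5 = 1.20 × 10^-1 M
Ka = [H+][A-]/[HA] = (6.17 × 10^-5)² / 1.20 × 10^-1 = 3.2 × 10^-8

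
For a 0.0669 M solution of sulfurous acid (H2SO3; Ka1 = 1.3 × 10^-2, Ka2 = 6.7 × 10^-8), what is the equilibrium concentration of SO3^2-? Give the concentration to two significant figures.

First ionization gives [H+] ≈ [HSO3-] = 2.37 × 10^-2 M.
Second step: Ka2 = [H+][SO3^2-]/[HSO3-] ≈ [SO3^2-] (since [H+] ≈ [HSO3-]).
So [SO3^2-] ≈ Ka2.

6.7 × 10^-8 M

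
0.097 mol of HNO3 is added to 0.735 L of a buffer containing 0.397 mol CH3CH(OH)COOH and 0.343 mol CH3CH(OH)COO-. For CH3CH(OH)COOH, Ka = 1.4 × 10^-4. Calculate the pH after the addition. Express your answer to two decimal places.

Added H+ converts CH3CH(OH)COO- to CH3CH(OH)COOH: CH3CH(OH)COOH → 0.494 mol, CH3CH(OH)COO- → 0.246 mol.
pKa = −log(1.4 × 10^-4) = 3.854
pH = pKa + log([A⁻]/[HA]) = 3.854 + log(0.246/0.494) = 3.854 -0.303

pH = 3.55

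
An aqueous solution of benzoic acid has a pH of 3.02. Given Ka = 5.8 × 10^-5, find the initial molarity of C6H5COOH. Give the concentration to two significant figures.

C₀ = 1.7 × 10^-2 M

[H+] = 10^(-3.02) = 9.55 × 10^-4 M = x
Ka = x²/(C₀ − x) ⇒ C₀ = x + x²/Ka
C₀ = 9.55 × 10^-4 + (9.55 × 10^-4)²/(5.8 × 10^-5) = 1.67 × 10^-2 M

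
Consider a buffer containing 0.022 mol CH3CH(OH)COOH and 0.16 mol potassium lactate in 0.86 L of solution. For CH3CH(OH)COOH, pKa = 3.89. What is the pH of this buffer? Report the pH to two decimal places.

pH = 4.75

pH = pKa + log([A⁻]/[HA]) = 3.89 + log(0.16/0.022)
pH = 3.89 + (+0.862) = 4.75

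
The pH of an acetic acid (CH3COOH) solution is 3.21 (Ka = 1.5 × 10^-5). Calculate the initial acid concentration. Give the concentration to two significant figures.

[H+] = 10^(-3.21) = 6.17 × 10^-4 M = x
Ka = x²/(C₀ − x) ⇒ C₀ = x + x²/Ka
C₀ = 6.17 × 10^-4 + (6.17 × 10^-4)²/(1.5 × 10^-5) = 2.60 × 10^-2 M

C₀ = 2.6 × 10^-2 M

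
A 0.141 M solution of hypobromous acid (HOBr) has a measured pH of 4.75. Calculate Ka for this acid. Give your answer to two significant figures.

[H+] = 10^(-4.75) = 1.78 × 10^-5 M
At equilibrium [HA] = 0.141 − 1.78 × 10^-5 = 1.41 × 10^-1 M
Ka = [H+][A-]/[HA] = (1.78 × 10^-5)² / 1.41 × 10^-1 = 2.2 × 10^-9

Ka = 2.2 × 10^-9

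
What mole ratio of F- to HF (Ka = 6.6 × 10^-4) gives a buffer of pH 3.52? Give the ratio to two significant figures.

pKa = -log(6.6 × 10^-4) = 3.180
pH = pKa + log(r) ⇒ log(r) = 3.52 − 3.180 = +0.340
r = [F-]/[HF] = 10^(+0.340) = 2.19

ratio = 2.2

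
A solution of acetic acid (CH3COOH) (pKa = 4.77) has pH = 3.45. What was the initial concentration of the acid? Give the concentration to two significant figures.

[H+] = 10^(-3.45) = 3.55 × 10^-4 M = x
Ka = 10^(−4.77) = 1.70 × 10^-5
Ka = x²/(C₀ − x) ⇒ C₀ = x + x²/Ka
C₀ = 3.55 × 10^-4 + (3.55 × 10^-4)²/(1.70 × 10^-5) = 7.77 × 10^-3 M

C₀ = 7.8 × 10^-3 M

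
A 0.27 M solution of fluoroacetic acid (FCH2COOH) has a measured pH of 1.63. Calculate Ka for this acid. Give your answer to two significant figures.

[H+] = 10^(-1.63) = 2.34 × 10^-2 M
At equilibrium [HA] = 0.27 − 2.34 × 10^-2 = 2.47 × 10^-1 M
Ka = [H+][A-]/[HA] = (2.34 × 10^-2)² / 2.47 × 10^-1 = 2.2 × 10^-3

Ka = 2.2 × 10^-3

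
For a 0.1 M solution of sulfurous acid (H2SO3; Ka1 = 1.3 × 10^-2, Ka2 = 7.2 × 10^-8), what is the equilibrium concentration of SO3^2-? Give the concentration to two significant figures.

First ionization gives [H+] ≈ [HSO3-] = 3.01 × 10^-2 M.
Second step: Ka2 = [H+][SO3^2-]/[HSO3-] ≈ [SO3^2-] (since [H+] ≈ [HSO3-]).
So [SO3^2-] ≈ Ka2.

7.2 × 10^-8 M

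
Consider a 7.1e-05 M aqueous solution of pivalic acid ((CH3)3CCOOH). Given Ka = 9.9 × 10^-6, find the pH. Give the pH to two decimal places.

(CH3)3CCOOH ⇌ (CH3)3CCOO- + H+
From the ICE table, Ka = [H+]²/(7.1e-05 − [H+]) = 9.9 × 10^-6.
The 5% rule fails; solving [H+]² + Ka·[H+] − Ka·C₀ = 0 exactly:
[H+] = (−Ka + √(Ka² + 4·Ka·C₀))/2 = 2.20 × 10^-5 M
pH = −log(2.20 × 10^-5) = 4.66

pH = 4.66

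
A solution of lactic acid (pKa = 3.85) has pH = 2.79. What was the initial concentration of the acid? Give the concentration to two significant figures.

C₀ = 2.0 × 10^-2 M

[H+] = 10^(-2.79) = 1.62 × 10^-3 M = x
Ka = 10^(−3.85) = 1.41 × 10^-4
Ka = x²/(C₀ − x) ⇒ C₀ = x + x²/Ka
C₀ = 1.62 × 10^-3 + (1.62 × 10^-3)²/(1.41 × 10^-4) = 2.02 × 10^-2 M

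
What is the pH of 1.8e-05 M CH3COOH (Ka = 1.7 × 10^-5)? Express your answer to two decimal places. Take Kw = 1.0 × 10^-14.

CH3COOH ⇌ CH3COO- + H+
Ka = x²/(1.8e-05 − x) = 1.7 × 10^-5
x is not negligible relative to C₀; solve x² + 1.7e-05·x − 3.06e-10 = 0.
x = (−Ka + √(Ka² + 4·Ka·C₀))/2 = 1.09 × 10^-5 M
pH = −log(1.09 × 10^-5) = 4.96

pH = 4.96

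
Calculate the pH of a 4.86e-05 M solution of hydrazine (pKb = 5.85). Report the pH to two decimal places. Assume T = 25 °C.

pH = 8.88

N2H4 + H2O ⇌ N2H5+ + OH-
Kb = 10^(−5.85) = 1.41 × 10^-6
Let x = [OH-] at equilibrium. Kb = x²/(4.86e-05 − x).
Here C₀/Kb ≈ 34.5, so the small-x approximation fails. Use the quadratic:
x = [−1.41e-06 + √(1.41e-06² + 2.74e-10)]/2 = 7.60 × 10^-6 M
pOH = −log(7.60 × 10^-6) = 5.12; pH = 14.00 − 5.12 = 8.88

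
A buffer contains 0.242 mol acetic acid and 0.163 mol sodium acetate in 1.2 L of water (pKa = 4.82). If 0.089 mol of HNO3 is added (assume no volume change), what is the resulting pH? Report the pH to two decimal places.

After neutralization: n(CH3COOH) = 0.331 mol, n(CH3COO-) = 0.074 mol.
pH = pKa + log(n_CH3COO-/n_CH3COOH) = 4.82 + log(0.074/0.331) = 4.82 + (-0.651)

pH = 4.17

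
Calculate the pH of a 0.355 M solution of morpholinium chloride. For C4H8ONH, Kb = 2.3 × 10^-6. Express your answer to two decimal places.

C4H8ONH2+ is the conjugate acid of the weak base C4H8ONH.
Ka = Kw/Kb = 1.0×10^-14 / 2.3 × 10^-6 = 4.35 × 10^-9
Let x = [H+] at equilibrium. Ka = x²/(0.355 − x).
Assume x ≪ 0.355: x ≈ √(4.35 × 10^-9 × 0.355) = 3.93 × 10^-5 M
pH = −log[H+] = −log(3.93 × 10^-5) = 4.41

pH = 4.41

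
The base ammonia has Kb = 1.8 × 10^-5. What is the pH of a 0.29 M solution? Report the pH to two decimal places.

pH = 11.36

NH3 + H2O ⇌ NH4+ + OH-
Kb = [OH-]²/(0.29 − [OH-]) = 1.8 × 10^-5
Neglecting [OH-] in the denominator: [OH-] = √(1.8 × 10^-5 × 0.29) = 2.28 × 10^-3 M
([OH-]/C₀ = 0.79% < 5%, so the approximation holds.)
pOH = 2.64, so pH = 14.00 − pOH = 11.36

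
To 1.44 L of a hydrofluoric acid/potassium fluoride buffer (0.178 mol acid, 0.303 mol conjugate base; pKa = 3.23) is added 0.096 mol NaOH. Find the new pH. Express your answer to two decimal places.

After neutralization: n(HF) = 0.082 mol, n(F-) = 0.399 mol.
pH = pKa + log(n_F-/n_HF) = 3.23 + log(0.399/0.082) = 3.23 + (+0.687)

pH = 3.92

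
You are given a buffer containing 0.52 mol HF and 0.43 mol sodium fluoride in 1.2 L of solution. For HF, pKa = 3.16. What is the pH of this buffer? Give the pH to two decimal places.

Using pH = pKa + log([base]/[acid]) with [base]/[acid] = 0.43/0.52:
pH = 3.16 + (-0.083) = 3.08

pH = 3.08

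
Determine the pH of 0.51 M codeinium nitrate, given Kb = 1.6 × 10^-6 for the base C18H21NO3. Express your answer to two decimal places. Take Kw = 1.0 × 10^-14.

C18H22NO3+ is the conjugate acid of the weak base C18H21NO3.
Ka = Kw/Kb = 1.0×10^-14 / 1.6 × 10^-6 = 6.25 × 10^-9
Ka = [H+]²/(0.51 − [H+]) = 6.25 × 10^-9
Assume [H+] ≪ 0.51: [H+] ≈ √(6.25 × 10^-9 × 0.51) = 5.65 × 10^-5 M
Check: 0.011% ionized — well under 5%, approximation valid.
pH = −log[H+] = −log(5.65 × 10^-5) = 4.25

pH = 4.25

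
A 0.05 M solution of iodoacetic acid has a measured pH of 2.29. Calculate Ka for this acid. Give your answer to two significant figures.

Ka = 5.9 × 10^-4

[H+] = 10^(-2.29) = 5.13 × 10^-3 M
At equilibrium [HA] = 0.05 − 5.13 × 10^-3 = 4.49 × 10^-2 M
Ka = [H+][A-]/[HA] = (5.13 × 10^-3)² / 4.49 × 10^-2 = 5.9 × 10^-4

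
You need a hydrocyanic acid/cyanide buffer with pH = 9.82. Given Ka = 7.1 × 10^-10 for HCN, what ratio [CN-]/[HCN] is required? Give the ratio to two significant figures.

pKa = -log(7.1 × 10^-10) = 9.149
pH = pKa + log(r) ⇒ log(r) = 9.82 − 9.149 = +0.671
r = [CN-]/[HCN] = 10^(+0.671) = 4.69

ratio = 4.7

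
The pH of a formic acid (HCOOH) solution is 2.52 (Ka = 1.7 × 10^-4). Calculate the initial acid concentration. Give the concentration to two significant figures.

C₀ = 5.7 × 10^-2 M

[H+] = 10^(-2.52) = 3.02 × 10^-3 M = x
Ka = x²/(C₀ − x) ⇒ C₀ = x + x²/Ka
C₀ = 3.02 × 10^-3 + (3.02 × 10^-3)²/(1.7 × 10^-4) = 5.67 × 10^-2 M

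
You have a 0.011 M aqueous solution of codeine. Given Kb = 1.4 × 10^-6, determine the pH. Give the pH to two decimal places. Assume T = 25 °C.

C18H21NO3 + H2O ⇌ C18H22NO3+ + OH-
From the ICE table, Kb = [OH-]²/(0.011 − [OH-]) = 1.4 × 10^-6.
Since Kb ≪ C₀, [OH-] ≈ √(Kb·C₀) = 1.24 × 10^-4 M.
Check: 1.1% ionized — well under 5%, approximation valid.
pOH = −log(1.24 × 10^-4) = 3.91; pH = 14.00 − 3.91 = 10.09

pH = 10.09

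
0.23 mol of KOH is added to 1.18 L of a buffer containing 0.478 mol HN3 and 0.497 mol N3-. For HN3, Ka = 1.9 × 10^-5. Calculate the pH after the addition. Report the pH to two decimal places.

pH = 5.19

After neutralization: n(HN3) = 0.248 mol, n(N3-) = 0.727 mol.
pKa = −log(1.9 × 10^-5) = 4.721
Henderson–Hasselbalch with mole ratio 0.727/0.248: pH = 4.721 + (+0.467)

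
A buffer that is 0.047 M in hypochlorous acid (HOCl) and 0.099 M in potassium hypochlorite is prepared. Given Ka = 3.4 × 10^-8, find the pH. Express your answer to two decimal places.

pH = 7.79

pKa = −log(3.4 × 10^-8) = 7.469
pH = pKa + log([A⁻]/[HA]) = 7.469 + log(0.099/0.047)
pH = 7.469 + (+0.324) = 7.79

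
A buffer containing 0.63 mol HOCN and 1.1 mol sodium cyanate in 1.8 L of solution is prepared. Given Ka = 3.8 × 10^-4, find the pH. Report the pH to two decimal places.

pKa = −log(3.8 × 10^-4) = 3.420
Henderson–Hasselbalch: pH = pKa + log([OCN-]/[HOCN]) = 3.420 + log(1.1/0.63)
pH = 3.420 + (+0.242) = 3.66

pH = 3.66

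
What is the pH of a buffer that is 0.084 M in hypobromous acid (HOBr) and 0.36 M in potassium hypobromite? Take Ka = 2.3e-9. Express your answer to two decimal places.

pKa = −log(2.3 × 10^-9) = 8.638
pH = pKa + log([A⁻]/[HA]) = 8.638 + log(0.36/0.084)
pH = 8.638 + (+0.632) = 9.27

pH = 9.27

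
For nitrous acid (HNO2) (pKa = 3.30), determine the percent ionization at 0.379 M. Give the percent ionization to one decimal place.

HNO2 ⇌ NO2- + H+; let x = [H+] at equilibrium.
Ka = 10^(−3.30) = 5.01 × 10^-4
x ≈ √(Ka·C₀) = √(5.01 × 10^-4 × 0.379) = 1.38 × 10^-2 M
Fraction ionized = 1.38 × 10^-2 / 0.379 = 0.0364 → 3.6%

3.6%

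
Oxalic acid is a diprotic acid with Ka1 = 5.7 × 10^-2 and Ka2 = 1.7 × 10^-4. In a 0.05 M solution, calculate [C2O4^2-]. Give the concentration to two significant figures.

First ionization gives [H+] ≈ [HC2O4-] = 3.20 × 10^-2 M.
Second step: Ka2 = [H+][C2O4^2-]/[HC2O4-] ≈ [C2O4^2-] (since [H+] ≈ [HC2O4-]).
So [C2O4^2-] ≈ Ka2.

1.7 × 10^-4 M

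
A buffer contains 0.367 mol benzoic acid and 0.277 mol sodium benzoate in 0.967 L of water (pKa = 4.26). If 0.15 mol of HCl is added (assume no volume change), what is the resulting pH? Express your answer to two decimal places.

pH = 3.65

After neutralization: n(C6H5COOH) = 0.517 mol, n(C6H5COO-) = 0.127 mol.
pH = pKa + log([A⁻]/[HA]) = 4.26 + log(0.127/0.517) = 4.26 -0.610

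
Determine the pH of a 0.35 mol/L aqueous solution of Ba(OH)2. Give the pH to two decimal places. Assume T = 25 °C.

pH = 13.85

Ba(OH)2 is a strong base (each formula unit releases 2 OH-); [OH-] = 0.7 M.
pOH = -log(0.7) = 0.15
pH = 14.00 - 0.15 = 13.85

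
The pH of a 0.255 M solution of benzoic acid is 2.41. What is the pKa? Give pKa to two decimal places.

[H+] = 10^(-2.41) = 3.89 × 10^-3 M
At equilibrium [HA] = 0.255 − 3.89 × 10^-3 = 2.51 × 10^-1 M
Ka = [H+][A-]/[HA] = (3.89 × 10^-3)² / 2.51 × 10^-1 = 6.03 × 10^-5
pKa = -log(6.03 × 10^-5) = 4.22

pKa = 4.22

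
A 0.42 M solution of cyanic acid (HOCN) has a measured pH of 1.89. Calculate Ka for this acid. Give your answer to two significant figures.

[H+] = 10^(-1.89) = 1.29 × 10^-2 M
At equilibrium [HA] = 0.42 − 1.29 × 10^-2 = 4.07 × 10^-1 M
Ka = [H+][A-]/[HA] = (1.29 × 10^-2)² / 4.07 × 10^-1 = 4.1 × 10^-4

Ka = 4.1 × 10^-4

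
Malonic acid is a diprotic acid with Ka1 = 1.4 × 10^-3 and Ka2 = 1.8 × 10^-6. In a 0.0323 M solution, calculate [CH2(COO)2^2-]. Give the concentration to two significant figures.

First ionization gives [H+] ≈ [CH2(COOH)COO-] = 6.06 × 10^-3 M.
Second step: Ka2 = [H+][CH2(COO)2^2-]/[CH2(COOH)COO-] ≈ [CH2(COO)2^2-] (since [H+] ≈ [CH2(COOH)COO-]).
So [CH2(COO)2^2-] ≈ Ka2.

1.8 × 10^-6 M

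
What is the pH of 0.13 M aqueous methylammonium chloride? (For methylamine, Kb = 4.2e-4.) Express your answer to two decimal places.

CH3NH3+ is the conjugate acid of the weak base CH3NH2.
Ka = Kw/Kb = 1.0×10^-14 / 4.2 × 10^-4 = 2.38 × 10^-11
Let x = [H+] at equilibrium. Ka = x²/(0.13 − x).
Since Ka ≪ C₀, x ≈ √(Ka·C₀) = 1.76 × 10^-6 M.
(x/C₀ = 0.0014% < 5%, so the approximation holds.)
pH = −log(1.76 × 10^-6) = 5.75

pH = 5.75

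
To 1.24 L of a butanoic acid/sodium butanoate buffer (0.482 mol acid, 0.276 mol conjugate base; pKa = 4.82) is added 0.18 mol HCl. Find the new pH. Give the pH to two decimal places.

Added H+ converts CH3(CH2)2COO- to CH3(CH2)2COOH: CH3(CH2)2COOH → 0.662 mol, CH3(CH2)2COO- → 0.096 mol.
pH = pKa + log(n_CH3(CH2)2COO-/n_CH3(CH2)2COOH) = 4.82 + log(0.096/0.662) = 4.82 + (-0.839)

pH = 3.98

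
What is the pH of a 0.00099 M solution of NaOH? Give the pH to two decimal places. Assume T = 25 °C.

pH = 11.00

NaOH is a strong base; [OH-] = 0.00099 M.
pOH = -log(0.00099) = 3.00
pH = 14.00 - 3.00 = 11.00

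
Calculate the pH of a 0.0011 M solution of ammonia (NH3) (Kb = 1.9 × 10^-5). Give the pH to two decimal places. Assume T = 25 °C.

NH3 + H2O ⇌ NH4+ + OH-
Kb = [OH-]²/(0.0011 − [OH-]) = 1.9 × 10^-5
The 5% rule fails; solving [OH-]² + Kb·[OH-] − Kb·C₀ = 0 exactly:
[OH-] = (−Kb + √(Kb² + 4·Kb·C₀))/2 = 1.35 × 10^-4 M
pOH = −log(1.35 × 10^-4) = 3.87; pH = 14.00 − 3.87 = 10.13

pH = 10.13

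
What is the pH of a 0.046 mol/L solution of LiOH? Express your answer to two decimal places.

LiOH is a strong base; [OH-] = 0.046 M.
pOH = -log(0.046) = 1.34
pH = 14.00 - 1.34 = 12.66

pH = 12.66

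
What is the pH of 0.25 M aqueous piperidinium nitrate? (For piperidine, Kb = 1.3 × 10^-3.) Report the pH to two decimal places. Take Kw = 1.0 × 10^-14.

C5H10NH2+ is the conjugate acid of the weak base C5H10NH.
Ka = Kw/Kb = 1.0×10^-14 / 1.3 × 10^-3 = 7.69 × 10^-12
From the ICE table, Ka = x²/(0.25 − x) = 7.69 × 10^-12.
Assume x ≪ 0.25: x ≈ √(7.69 × 10^-12 × 0.25) = 1.39 × 10^-6 M
pH = −log[H+] = −log(1.39 × 10^-6) = 5.86

pH = 5.86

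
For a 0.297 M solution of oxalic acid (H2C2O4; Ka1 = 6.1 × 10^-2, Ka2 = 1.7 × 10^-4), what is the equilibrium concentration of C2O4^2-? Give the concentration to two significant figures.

1.7 × 10^-4 M

First ionization gives [H+] ≈ [HC2O4-] = 1.08 × 10^-1 M.
Second step: Ka2 = [H+][C2O4^2-]/[HC2O4-] ≈ [C2O4^2-] (since [H+] ≈ [HC2O4-]).
So [C2O4^2-] ≈ Ka2.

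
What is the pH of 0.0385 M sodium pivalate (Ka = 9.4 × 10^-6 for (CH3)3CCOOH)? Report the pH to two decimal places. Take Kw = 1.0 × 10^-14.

pH = 8.81

(CH3)3CCOO- is the conjugate base of the weak acid (CH3)3CCOOH.
Kb = Kw/Ka = 1.0×10^-14 / 9.4 × 10^-6 = 1.06 × 10^-9
From the ICE table, Kb = [OH-]²/(0.0385 − [OH-]) = 1.06 × 10^-9.
Neglecting [OH-] in the denominator: [OH-] = √(1.06 × 10^-9 × 0.0385) = 6.39 × 10^-6 M
Check: 0.017% ionized — well under 5%, approximation valid.
pOH = 5.19, so pH = 14.00 − pOH = 8.81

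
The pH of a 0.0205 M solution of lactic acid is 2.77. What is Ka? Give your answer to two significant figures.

Ka = 1.5 × 10^-4

[H+] = 10^(-2.77) = 1.70 × 10^-3 M
At equilibrium [HA] = 0.0205 − 1.70 × 10^-3 = 1.88 × 10^-2 M
Ka = [H+][A-]/[HA] = (1.70 × 10^-3)² / 1.88 × 10^-2 = 1.5 × 10^-4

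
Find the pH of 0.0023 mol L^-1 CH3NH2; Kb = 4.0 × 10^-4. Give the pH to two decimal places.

pH = 10.89

CH3NH2 + H2O ⇌ CH3NH3+ + OH-
Kb = [OH-]²/(0.0023 − [OH-]) = 4.0 × 10^-4
[OH-] is not negligible relative to C₀; solve [OH-]² + 0.0004·[OH-] − 9.2e-07 = 0.
[OH-] = [−0.0004 + √(0.0004² + 3.68e-06)]/2 = 7.80 × 10^-4 M
pOH = 3.11, so pH = 14.00 − pOH = 10.89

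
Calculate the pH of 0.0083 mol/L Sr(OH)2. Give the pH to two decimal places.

Sr(OH)2 is a strong base (each formula unit releases 2 OH-); [OH-] = 0.0166 M.
pOH = -log(0.0166) = 1.78
pH = 14.00 - 1.78 = 12.22

pH = 12.22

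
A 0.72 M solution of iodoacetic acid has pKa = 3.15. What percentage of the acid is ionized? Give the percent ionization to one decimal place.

3.1%

ICH2COOH ⇌ ICH2COO- + H+; let x = [H+] at equilibrium.
Ka = 10^(−3.15) = 7.08 × 10^-4
x ≈ √(Ka·C₀) = √(7.08 × 10^-4 × 0.72) = 2.26 × 10^-2 M
% ionization = x/C₀ × 100% = 2.26 × 10^-2/0.72 × 100% = 3.1%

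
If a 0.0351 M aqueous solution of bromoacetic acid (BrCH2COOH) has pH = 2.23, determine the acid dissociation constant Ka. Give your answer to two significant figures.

[H+] = 10^(-2.23) = 5.89 × 10^-3 M
At equilibrium [HA] = 0.0351 − 5.89 × 10^-3 = 2.92 × 10^-2 M
Ka = [H+][A-]/[HA] = (5.89 × 10^-3)² / 2.92 × 10^-2 = 1.2 × 10^-3

Ka = 1.2 × 10^-3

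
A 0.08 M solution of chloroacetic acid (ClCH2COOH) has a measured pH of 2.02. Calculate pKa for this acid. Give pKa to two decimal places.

[H+] = 10^(-2.02) = 9.55 × 10^-3 M
At equilibrium [HA] = 0.08 − 9.55 × 10^-3 = 7.04 × 10^-2 M
Ka = [H+][A-]/[HA] = (9.55 × 10^-3)² / 7.04 × 10^-2 = 1.30 × 10^-3
pKa = -log(1.30 × 10^-3) = 2.89

pKa = 2.89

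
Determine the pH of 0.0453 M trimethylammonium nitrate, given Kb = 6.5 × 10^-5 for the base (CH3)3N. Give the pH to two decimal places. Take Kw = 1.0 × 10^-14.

(CH3)3NH+ is the conjugate acid of the weak base (CH3)3N.
Ka = Kw/Kb = 1.0×10^-14 / 6.5 × 10^-5 = 1.54 × 10^-10
Let x = [H+] at equilibrium. Ka = x²/(0.0453 − x).
Since Ka ≪ C₀, x ≈ √(Ka·C₀) = 2.64 × 10^-6 M.
Check: 0.0058% ionized — well under 5%, approximation valid.
pH = −log[H+] = −log(2.64 × 10^-6) = 5.58

pH = 5.58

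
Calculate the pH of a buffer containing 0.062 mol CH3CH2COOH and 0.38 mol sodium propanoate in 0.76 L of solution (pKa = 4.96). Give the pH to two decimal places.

pH = 5.75

Henderson–Hasselbalch: pH = pKa + log([CH3CH2COO-]/[CH3CH2COOH]) = 4.96 + log(0.38/0.062)
pH = 4.96 + (+0.787) = 5.75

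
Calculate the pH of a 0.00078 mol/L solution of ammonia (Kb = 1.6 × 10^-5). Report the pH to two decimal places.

pH = 10.02

NH3 + H2O ⇌ NH4+ + OH-
From the ICE table, Kb = [OH-]²/(0.00078 − [OH-]) = 1.6 × 10^-5.
[OH-] is not negligible relative to C₀; solve [OH-]² + 1.6e-05·[OH-] − 1.25e-08 = 0.
[OH-] = (−Kb + √(Kb² + 4·Kb·C₀))/2 = 1.04 × 10^-4 M
pOH = −log(1.04 × 10^-4) = 3.98; pH = 14.00 − 3.98 = 10.02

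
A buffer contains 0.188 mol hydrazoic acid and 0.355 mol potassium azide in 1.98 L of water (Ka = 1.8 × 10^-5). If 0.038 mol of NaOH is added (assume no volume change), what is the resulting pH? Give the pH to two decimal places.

OH- converts HN3 to N3-: HN3 → 0.15 mol, N3- → 0.393 mol.
pKa = −log(1.8 × 10^-5) = 4.745
pH = pKa + log(n_N3-/n_HN3) = 4.745 + log(0.393/0.15) = 4.745 + (+0.418)

pH = 5.16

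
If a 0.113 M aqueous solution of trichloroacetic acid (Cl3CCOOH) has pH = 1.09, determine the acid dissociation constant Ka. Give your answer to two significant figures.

[H+] = 10^(-1.09) = 8.13 × 10^-2 M
At equilibrium [HA] = 0.113 − 8.13 × 10^-2 = 3.17 × 10^-2 M
Ka = [H+][A-]/[HA] = (8.13 × 10^-2)² / 3.17 × 10^-2 = 2.1 × 10^-1

Ka = 2.1 × 10^-1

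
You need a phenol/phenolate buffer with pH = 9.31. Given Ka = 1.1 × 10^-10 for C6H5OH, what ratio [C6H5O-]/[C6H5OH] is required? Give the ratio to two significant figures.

ratio = 0.22

pKa = -log(1.1 × 10^-10) = 9.959
pH = pKa + log(r) ⇒ log(r) = 9.31 − 9.959 = -0.649
r = [C6H5O-]/[C6H5OH] = 10^(-0.649) = 0.224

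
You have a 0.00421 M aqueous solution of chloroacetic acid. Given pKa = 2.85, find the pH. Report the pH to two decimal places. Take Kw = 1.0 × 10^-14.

ClCH2COOH ⇌ ClCH2COO- + H+
Ka = 10^(−2.85) = 1.41 × 10^-3
Let x = [H+] at equilibrium. Ka = x²/(0.00421 − x).
x is not negligible relative to C₀; solve x² + 0.00141·x − 5.94e-06 = 0.
x = (−Ka + √(Ka² + 4·Ka·C₀))/2 = 1.83 × 10^-3 M
pH = −log[H+] = −log(1.83 × 10^-3) = 2.74

pH = 2.74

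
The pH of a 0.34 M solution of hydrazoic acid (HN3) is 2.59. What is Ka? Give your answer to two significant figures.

[H+] = 10^(-2.59) = 2.57 × 10^-3 M
At equilibrium [HA] = 0.34 − 2.57 × 10^-3 = 3.37 × 10^-1 M
Ka = [H+][A-]/[HA] = (2.57 × 10^-3)² / 3.37 × 10^-1 = 2.0 × 10^-5

Ka = 2.0 × 10^-5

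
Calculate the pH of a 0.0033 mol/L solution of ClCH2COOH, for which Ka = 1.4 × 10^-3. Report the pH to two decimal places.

ClCH2COOH ⇌ ClCH2COO- + H+
From the ICE table, Ka = [H+]²/(0.0033 − [H+]) = 1.4 × 10^-3.
The 5% rule fails; solving [H+]² + Ka·[H+] − Ka·C₀ = 0 exactly:
[H+] = [−0.0014 + √(0.0014² + 1.85e-05)]/2 = 1.56 × 10^-3 M
pH = −log(1.56 × 10^-3) = 2.81

pH = 2.81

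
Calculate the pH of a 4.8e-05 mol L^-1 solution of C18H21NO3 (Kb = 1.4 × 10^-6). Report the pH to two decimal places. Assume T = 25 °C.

C18H21NO3 + H2O ⇌ C18H22NO3+ + OH-
From the ICE table, Kb = [OH-]²/(4.8e-05 − [OH-]) = 1.4 × 10^-6.
Here C₀/Kb ≈ 34.3, so the small-[OH-] approximation fails. Use the quadratic:
[OH-] = (−Kb + √(Kb² + 4·Kb·C₀))/2 = 7.53 × 10^-6 M
pOH = 5.12, so pH = 14.00 − pOH = 8.88

pH = 8.88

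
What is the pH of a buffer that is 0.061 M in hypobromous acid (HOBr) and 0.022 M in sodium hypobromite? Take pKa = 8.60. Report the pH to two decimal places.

pH = 8.16

pH = pKa + log([A⁻]/[HA]) = 8.60 + log(0.022/0.061)
pH = 8.60 + (-0.443) = 8.16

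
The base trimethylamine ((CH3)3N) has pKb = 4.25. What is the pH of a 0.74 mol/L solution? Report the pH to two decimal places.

pH = 11.81

(CH3)3N + H2O ⇌ (CH3)3NH+ + OH-
Kb = 10^(−4.25) = 5.62 × 10^-5
Let x = [OH-] at equilibrium. Kb = x²/(0.74 − x).
Assume x ≪ 0.74: x ≈ √(5.62 × 10^-5 × 0.74) = 6.45 × 10^-3 M
Check: 0.87% ionized — well under 5%, approximation valid.
pOH = 2.19, so pH = 14.00 − pOH = 11.81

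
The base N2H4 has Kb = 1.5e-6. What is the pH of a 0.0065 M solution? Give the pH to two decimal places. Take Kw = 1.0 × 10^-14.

pH = 9.99

N2H4 + H2O ⇌ N2H5+ + OH-
Kb = x²/(0.0065 − x) = 1.5 × 10^-6
Since Kb ≪ C₀, x ≈ √(Kb·C₀) = 9.87 × 10^-5 M.
Check: 1.5% ionized — well under 5%, approximation valid.
pOH = 4.01, so pH = 14.00 − pOH = 9.99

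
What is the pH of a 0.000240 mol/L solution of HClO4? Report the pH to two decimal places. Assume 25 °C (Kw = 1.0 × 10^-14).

HClO4 is a strong acid and dissociates completely, so [H+] = 0.000240 M.
pH = -log(0.00024) = 3.62

pH = 3.62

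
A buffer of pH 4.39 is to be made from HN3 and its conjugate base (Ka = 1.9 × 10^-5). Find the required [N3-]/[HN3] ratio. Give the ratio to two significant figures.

pKa = -log(1.9 × 10^-5) = 4.721
pH = pKa + log(r) ⇒ log(r) = 4.39 − 4.721 = -0.331
r = [N3-]/[HN3] = 10^(-0.331) = 0.467

ratio = 0.47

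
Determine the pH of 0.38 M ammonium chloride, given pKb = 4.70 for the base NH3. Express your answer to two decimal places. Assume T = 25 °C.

pH = 4.86

NH4+ is the conjugate acid of the weak base NH3.
Kb = 10^(−4.70) = 2.00 × 10^-5
Ka = Kw/Kb = 1.0×10^-14 / 2.00 × 10^-5 = 5.00 × 10^-10
From the ICE table, Ka = [H+]²/(0.38 − [H+]) = 5.00 × 10^-10.
Since Ka ≪ C₀, [H+] ≈ √(Ka·C₀) = 1.38 × 10^-5 M.
([H+]/C₀ = 0.0036% < 5%, so the approximation holds.)
pH = −log(1.38 × 10^-5) = 4.86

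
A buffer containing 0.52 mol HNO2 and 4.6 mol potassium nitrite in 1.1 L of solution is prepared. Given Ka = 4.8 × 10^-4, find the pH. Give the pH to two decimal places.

pKa = −log(4.8 × 10^-4) = 3.319
pH = pKa + log([A⁻]/[HA]) = 3.319 + log(4.6/0.52)
pH = 3.319 + (+0.947) = 4.27

pH = 4.27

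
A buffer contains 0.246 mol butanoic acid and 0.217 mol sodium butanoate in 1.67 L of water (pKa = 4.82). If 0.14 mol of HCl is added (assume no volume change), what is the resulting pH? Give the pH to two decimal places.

pH = 4.12

After neutralization: n(CH3(CH2)2COOH) = 0.386 mol, n(CH3(CH2)2COO-) = 0.077 mol.
pH = pKa + log([A⁻]/[HA]) = 4.82 + log(0.077/0.386) = 4.82 -0.700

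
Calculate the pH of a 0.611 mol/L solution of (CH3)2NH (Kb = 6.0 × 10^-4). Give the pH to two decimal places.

(CH3)2NH + H2O ⇌ (CH3)2NH2+ + OH-
From the ICE table, Kb = [OH-]²/(0.611 − [OH-]) = 6.0 × 10^-4.
Since Kb ≪ C₀, [OH-] ≈ √(Kb·C₀) = 1.91 × 10^-2 M.
Check: 3.1% ionized — well under 5%, approximation valid.
pOH = 1.72, so pH = 14.00 − pOH = 12.28

pH = 12.28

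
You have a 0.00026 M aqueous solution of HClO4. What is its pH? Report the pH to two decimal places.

HClO4 is a strong acid and dissociates completely, so [H+] = 0.00026 M.
pH = -log(0.00026) = 3.59

pH = 3.59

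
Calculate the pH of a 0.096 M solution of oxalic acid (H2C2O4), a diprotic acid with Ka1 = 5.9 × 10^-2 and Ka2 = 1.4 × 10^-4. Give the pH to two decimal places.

Since Ka1 ≫ Ka2, the first ionization dominates [H+].
Ka1 = x²/(0.096 − x) = 5.9 × 10^-2
Solving the quadratic: x = (−Ka1 + √(Ka1² + 4·Ka1·C₀))/2 = 5.13 × 10^-2 M
pH = −log(5.13 × 10^-2) = 1.29

pH = 1.29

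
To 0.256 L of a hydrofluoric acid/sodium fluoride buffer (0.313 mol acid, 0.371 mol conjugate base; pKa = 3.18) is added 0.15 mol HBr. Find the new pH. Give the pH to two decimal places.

After neutralization: n(HF) = 0.463 mol, n(F-) = 0.221 mol.
pH = pKa + log(n_F-/n_HF) = 3.18 + log(0.221/0.463) = 3.18 + (-0.321)

pH = 2.86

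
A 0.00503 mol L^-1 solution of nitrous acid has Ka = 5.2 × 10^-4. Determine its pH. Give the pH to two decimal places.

HNO2 ⇌ NO2- + H+
Ka = x²/(0.00503 − x) = 5.2 × 10^-4
Here C₀/Ka ≈ 9.67, so the small-x approximation fails. Use the quadratic:
x = (−Ka + √(Ka² + 4·Ka·C₀))/2 = 1.38 × 10^-3 M
pH = −log(1.38 × 10^-3) = 2.86

pH = 2.86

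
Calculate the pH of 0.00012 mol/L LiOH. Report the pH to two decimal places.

pH = 10.08

LiOH is a strong base; [OH-] = 0.00012 M.
pOH = -log(0.00012) = 3.92
pH = 14.00 - 3.92 = 10.08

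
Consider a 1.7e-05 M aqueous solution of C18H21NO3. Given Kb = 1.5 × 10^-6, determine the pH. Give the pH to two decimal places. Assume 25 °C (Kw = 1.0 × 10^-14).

C18H21NO3 + H2O ⇌ C18H22NO3+ + OH-
Kb = [OH-]²/(1.7e-05 − [OH-]) = 1.5 × 10^-6
Here C₀/Kb ≈ 11.3, so the small-[OH-] approximation fails. Use the quadratic:
[OH-] = [−1.5e-06 + √(1.5e-06² + 1.02e-10)]/2 = 4.36 × 10^-6 M
pOH = −log(4.36 × 10^-6) = 5.36; pH = 14.00 − 5.36 = 8.64

pH = 8.64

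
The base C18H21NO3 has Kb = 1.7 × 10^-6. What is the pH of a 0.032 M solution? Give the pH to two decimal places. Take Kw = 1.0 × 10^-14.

pH = 10.37

C18H21NO3 + H2O ⇌ C18H22NO3+ + OH-
Kb = x²/(0.032 − x) = 1.7 × 10^-6
Assume x ≪ 0.032: x ≈ √(1.7 × 10^-6 × 0.032) = 2.33 × 10^-4 M
pOH = 3.63, so pH = 14.00 − pOH = 10.37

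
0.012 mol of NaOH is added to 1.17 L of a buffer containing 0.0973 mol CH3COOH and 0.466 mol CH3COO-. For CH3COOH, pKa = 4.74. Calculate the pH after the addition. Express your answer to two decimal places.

After neutralization: n(CH3COOH) = 0.0853 mol, n(CH3COO-) = 0.478 mol.
pH = pKa + log(n_CH3COO-/n_CH3COOH) = 4.74 + log(0.478/0.0853) = 4.74 + (+0.748)

pH = 5.49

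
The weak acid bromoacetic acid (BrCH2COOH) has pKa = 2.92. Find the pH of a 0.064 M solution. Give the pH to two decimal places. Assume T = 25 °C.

BrCH2COOH ⇌ BrCH2COO- + H+
Ka = 10^(−2.92) = 1.20 × 10^-3
From the ICE table, Ka = [H+]²/(0.064 − [H+]) = 1.20 × 10^-3.
The 5% rule fails; solving [H+]² + Ka·[H+] − Ka·C₀ = 0 exactly:
[H+] = [−0.0012 + √(0.0012² + 0.000307)]/2 = 8.18 × 10^-3 M
pH = −log[H+] = −log(8.18 × 10^-3) = 2.09

pH = 2.09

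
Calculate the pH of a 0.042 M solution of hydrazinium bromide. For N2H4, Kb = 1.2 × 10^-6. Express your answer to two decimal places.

pH = 4.73

N2H5+ is the conjugate acid of the weak base N2H4.
Ka = Kw/Kb = 1.0×10^-14 / 1.2 × 10^-6 = 8.33 × 10^-9
Let x = [H+] at equilibrium. Ka = x²/(0.042 − x).
Since Ka ≪ C₀, x ≈ √(Ka·C₀) = 1.87 × 10^-5 M.
(x/C₀ = 0.045% < 5%, so the approximation holds.)
pH = −log[H+] = −log(1.87 × 10^-5) = 4.73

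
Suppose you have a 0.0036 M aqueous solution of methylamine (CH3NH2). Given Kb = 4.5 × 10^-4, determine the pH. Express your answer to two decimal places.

CH3NH2 + H2O ⇌ CH3NH3+ + OH-
Kb = x²/(0.0036 − x) = 4.5 × 10^-4
Here C₀/Kb ≈ 8, so the small-x approximation fails. Use the quadratic:
x = [−0.00045 + √(0.00045² + 6.48e-06)]/2 = 1.07 × 10^-3 M
pOH = −log(1.07 × 10^-3) = 2.97; pH = 14.00 − 2.97 = 11.03

pH = 11.03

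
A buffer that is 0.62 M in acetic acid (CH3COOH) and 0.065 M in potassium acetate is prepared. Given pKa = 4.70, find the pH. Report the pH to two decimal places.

pH = 3.72

Using pH = pKa + log([base]/[acid]) with [base]/[acid] = 0.065/0.62:
pH = 4.70 + (-0.979) = 3.72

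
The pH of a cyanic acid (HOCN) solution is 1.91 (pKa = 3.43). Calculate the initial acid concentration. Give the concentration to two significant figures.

C₀ = 4.2 × 10^-1 M

[H+] = 10^(-1.91) = 1.23 × 10^-2 M = x
Ka = 10^(−3.43) = 3.72 × 10^-4
Ka = x²/(C₀ − x) ⇒ C₀ = x + x²/Ka
C₀ = 1.23 × 10^-2 + (1.23 × 10^-2)²/(3.72 × 10^-4) = 4.19 × 10^-1 M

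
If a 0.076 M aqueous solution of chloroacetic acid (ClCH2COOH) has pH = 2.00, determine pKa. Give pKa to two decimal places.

[H+] = 10^(-2.00) = 1.00 × 10^-2 M
At equilibrium [HA] = 0.076 − 1.00 × 10^-2 = 6.60 × 10^-2 M
Ka = [H+][A-]/[HA] = (1.00 × 10^-2)² / 6.60 × 10^-2 = 1.52 × 10^-3
pKa = -log(1.52 × 10^-3) = 2.82

pKa = 2.82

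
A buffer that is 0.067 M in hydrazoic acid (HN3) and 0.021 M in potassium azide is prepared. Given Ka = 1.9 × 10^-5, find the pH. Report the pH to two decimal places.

pKa = −log(1.9 × 10^-5) = 4.721
pH = pKa + log([A⁻]/[HA]) = 4.721 + log(0.021/0.067)
pH = 4.721 + (-0.504) = 4.22

pH = 4.22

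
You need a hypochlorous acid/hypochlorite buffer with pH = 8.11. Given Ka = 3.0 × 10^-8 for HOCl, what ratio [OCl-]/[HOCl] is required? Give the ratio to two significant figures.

pKa = -log(3.0 × 10^-8) = 7.523
pH = pKa + log(r) ⇒ log(r) = 8.11 − 7.523 = +0.587
r = [OCl-]/[HOCl] = 10^(+0.587) = 3.86

ratio = 3.9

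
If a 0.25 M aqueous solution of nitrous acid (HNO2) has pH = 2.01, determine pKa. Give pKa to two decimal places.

[H+] = 10^(-2.01) = 9.77 × 10^-3 M
At equilibrium [HA] = 0.25 − 9.77 × 10^-3 = 2.40 × 10^-1 M
Ka = [H+][A-]/[HA] = (9.77 × 10^-3)² / 2.40 × 10^-1 = 3.98 × 10^-4
pKa = -log(3.98 × 10^-4) = 3.40

pKa = 3.40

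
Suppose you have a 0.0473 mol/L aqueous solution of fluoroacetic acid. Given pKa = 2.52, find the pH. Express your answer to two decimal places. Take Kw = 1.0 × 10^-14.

pH = 1.98

FCH2COOH ⇌ FCH2COO- + H+
Ka = 10^(−2.52) = 3.02 × 10^-3
From the ICE table, Ka = [H+]²/(0.0473 − [H+]) = 3.02 × 10^-3.
Here C₀/Ka ≈ 15.7, so the small-[H+] approximation fails. Use the quadratic:
[H+] = (−Ka + √(Ka² + 4·Ka·C₀))/2 = 1.05 × 10^-2 M
pH = −log(1.05 × 10^-2) = 1.98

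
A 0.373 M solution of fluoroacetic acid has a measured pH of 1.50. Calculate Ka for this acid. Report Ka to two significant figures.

Ka = 2.9 × 10^-3

[H+] = 10^(-1.50) = 3.16 × 10^-2 M
At equilibrium [HA] = 0.373 − 3.16 × 10^-2 = 3.41 × 10^-1 M
Ka = [H+][A-]/[HA] = (3.16 × 10^-2)² / 3.41 × 10^-1 = 2.9 × 10^-3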